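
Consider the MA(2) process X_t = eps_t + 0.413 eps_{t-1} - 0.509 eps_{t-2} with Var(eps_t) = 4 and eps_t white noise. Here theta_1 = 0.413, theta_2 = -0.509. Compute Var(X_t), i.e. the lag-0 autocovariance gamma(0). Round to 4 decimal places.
\gamma(0) = 5.7186

For an MA(q) process X_t = eps_t + sum_i theta_i eps_{t-i} with
Var(eps_t) = sigma^2, the variance is
  gamma(0) = sigma^2 * (1 + sum_i theta_i^2).
  sum_i theta_i^2 = (0.413)^2 + (-0.509)^2 = 0.170569 + 0.259081 = 0.42965.
  gamma(0) = 4 * (1 + 0.42965) = 4 * 1.42965 = 5.7186.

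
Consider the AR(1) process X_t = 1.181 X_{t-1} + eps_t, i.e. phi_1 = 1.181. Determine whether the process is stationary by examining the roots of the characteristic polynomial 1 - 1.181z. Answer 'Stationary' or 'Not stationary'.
\text{Not stationary}

The AR(p) characteristic polynomial is P(z) = 1 - 1.181z.
Stationarity requires all roots to lie outside the unit circle, i.e. |z| > 1 for every root.
This is linear in z: 1 + (-1.181) z = 0  =>  z = -1/(-1.181) = 0.84674,  |z| = 0.84674.
Moduli of all roots: 0.8467.
All moduli strictly greater than 1? No.
Verdict: Not stationary.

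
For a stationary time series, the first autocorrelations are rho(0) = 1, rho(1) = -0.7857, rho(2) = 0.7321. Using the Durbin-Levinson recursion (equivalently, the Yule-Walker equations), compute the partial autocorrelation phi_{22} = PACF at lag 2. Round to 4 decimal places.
\phi_{22} = 0.2999

The PACF at lag k is phi_{kk}, the last component of the solution
to the Yule-Walker system G_k phi = r_k where
  (G_k)_{ij} = rho(|i - j|), (r_k)_i = rho(i), i,j = 1..k.
Equivalently, Durbin-Levinson gives phi_{kk} iteratively:
  phi_{11} = rho(1)
  phi_{kk} = [rho(k) - sum_{j=1..k-1} phi_{k-1,j} rho(k-j)]
            / [1 - sum_{j=1..k-1} phi_{k-1,j} rho(j)],
  phi_{k,j} = phi_{k-1,j} - phi_{kk} phi_{k-1,k-j},  j = 1..k-1.
Step k = 1:
  phi_11 = rho(1) = -0.7857.
Step k = 2:
  phi_22 = [rho(2) - phi_11 rho(1)] / [1 - phi_11 rho(1)] = [0.7321 - (-0.7857)(-0.7857)] / [1 - (-0.7857)(-0.7857)]
         = 0.11477551 / 0.38267551 = 0.2999.
Therefore phi_{22} = 0.2999.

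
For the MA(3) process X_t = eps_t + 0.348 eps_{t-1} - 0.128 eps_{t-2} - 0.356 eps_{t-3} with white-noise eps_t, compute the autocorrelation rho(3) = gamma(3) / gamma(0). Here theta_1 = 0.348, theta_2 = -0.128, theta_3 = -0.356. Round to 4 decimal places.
\rho(3) = -0.2816

For an MA(q) process with theta_0 = 1, the autocovariance is
  gamma(k) = sigma^2 * sum_{i=0..q-k} theta_i * theta_{i+k},
and rho(k) = gamma(k) / gamma(0). Sigma^2 cancels.
  numerator   = (1)*(-0.356) = -0.356.
  denominator = (1)^2 + (0.348)^2 + (-0.128)^2 + (-0.356)^2 = 1.264224.
  rho(3) = -0.356 / 1.264224 = -0.2816.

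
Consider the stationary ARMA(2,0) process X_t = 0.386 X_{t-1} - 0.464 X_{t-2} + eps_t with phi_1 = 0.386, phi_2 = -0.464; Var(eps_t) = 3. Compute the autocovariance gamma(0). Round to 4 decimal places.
\gamma(0) = 4.1087

Multiply the model equation by X_{t-k} and take expectations. With theta_0 = psi_0 = 1 and psi_j the MA(infinity) weights, this gives
  gamma(k) - sum_i phi_i gamma(k-i) = c_k,
  c_k = sigma^2 * sum_{j=k..q} theta_j psi_{j-k}   (c_k = 0 for k > q),
using gamma(-m) = gamma(m).
Pure AR (q = 0): c_0 = sigma^2 = 3, c_k = 0 for k >= 1.
Equations for k = 0, 1, 2 (AR order 2, c_2 = 0):
  (E0) gamma(0) = phi_1 gamma(1) + phi_2 gamma(2) + c_0
  (E1) gamma(1) = phi_1 gamma(0) + phi_2 gamma(1) + c_1
  (E2) gamma(2) = phi_1 gamma(1) + phi_2 gamma(0)
From (E1): gamma(1) = A gamma(0) + B with
  A = phi_1 / (1 - phi_2) = 0.386 / 1.464 = 0.263661,   B = c_1 / (1 - phi_2) = 0 / 1.464 = 0.
Insert (E2) into (E0): gamma(0) (1 - phi_2^2) = phi_1 (1 + phi_2) gamma(1) + c_0.
  phi_1 (1 + phi_2) = (0.386)(0.536) = 0.206896,   1 - phi_2^2 = 0.784704.
Replace gamma(1) by A gamma(0) + B and collect gamma(0):
  gamma(0) [0.784704 - (0.206896)(0.263661)] = c_0 = 3
  gamma(0) * 0.730154 = 3
  gamma(0) = 3 / 0.730154 = 4.108725.
Therefore gamma(0) = 4.1087 (to 4 decimal places).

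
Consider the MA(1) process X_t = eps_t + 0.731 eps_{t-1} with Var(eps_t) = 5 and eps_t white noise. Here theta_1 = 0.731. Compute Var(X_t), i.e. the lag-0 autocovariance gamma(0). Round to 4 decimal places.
\gamma(0) = 7.6718

For an MA(q) process X_t = eps_t + sum_i theta_i eps_{t-i} with
Var(eps_t) = sigma^2, the variance is
  gamma(0) = sigma^2 * (1 + sum_i theta_i^2).
  sum_i theta_i^2 = (0.731)^2 = 0.534361.
  gamma(0) = 5 * (1 + 0.534361) = 5 * 1.534361 = 7.671805, which rounds to 7.6718.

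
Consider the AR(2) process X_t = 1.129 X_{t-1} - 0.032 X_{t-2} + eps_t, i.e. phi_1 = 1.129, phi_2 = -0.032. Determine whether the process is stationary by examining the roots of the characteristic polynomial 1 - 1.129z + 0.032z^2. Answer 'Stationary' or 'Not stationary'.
\text{Not stationary}

The AR(p) characteristic polynomial is P(z) = 1 - 1.129z + 0.032z^2.
Stationarity requires all roots to lie outside the unit circle, i.e. |z| > 1 for every root.
Set 1 + (-1.129) z + (0.032) z^2 = 0, i.e. a z^2 + b z + c = 0 with a = 0.032, b = -1.129, c = 1.
Discriminant D = b^2 - 4ac = (-1.129)^2 - 4*(0.032)*1 = 1.274641 - (0.128) = 1.146641.
D >= 0, so the roots are real: z = (-b +/- sqrt(D)) / (2a) = (1.129 +/- 1.070813) / (0.064).
  z_1 = (1.129 + 1.070813) / (0.064) = 34.3721,   |z_1| = 34.3721.
  z_2 = (1.129 - 1.070813) / (0.064) = 0.9092,   |z_2| = 0.9092.
Moduli of all roots: 34.3721, 0.9092.
All moduli strictly greater than 1? No.
Verdict: Not stationary.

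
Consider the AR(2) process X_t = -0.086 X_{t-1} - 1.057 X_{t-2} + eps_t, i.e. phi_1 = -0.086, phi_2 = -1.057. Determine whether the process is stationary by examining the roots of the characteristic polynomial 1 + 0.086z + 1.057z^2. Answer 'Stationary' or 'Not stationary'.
\text{Not stationary}

The AR(p) characteristic polynomial is P(z) = 1 + 0.086z + 1.057z^2.
Stationarity requires all roots to lie outside the unit circle, i.e. |z| > 1 for every root.
Set 1 + (0.086) z + (1.057) z^2 = 0, i.e. a z^2 + b z + c = 0 with a = 1.057, b = 0.086, c = 1.
Discriminant D = b^2 - 4ac = (0.086)^2 - 4*(1.057)*1 = 0.007396 - (4.228) = -4.220604.
D < 0, so the roots are the complex-conjugate pair z = (-b +/- i sqrt(-D)) / (2a) = -0.0407 +/- 0.9718i.
For a conjugate pair |z|^2 = z * conj(z) = (product of roots) = c/a = 1/(1.057) = 0.946074, so |z| = sqrt(0.946074) = 0.9727 for both roots.
Moduli of all roots: 0.9727, 0.9727.
All moduli strictly greater than 1? No.
Verdict: Not stationary.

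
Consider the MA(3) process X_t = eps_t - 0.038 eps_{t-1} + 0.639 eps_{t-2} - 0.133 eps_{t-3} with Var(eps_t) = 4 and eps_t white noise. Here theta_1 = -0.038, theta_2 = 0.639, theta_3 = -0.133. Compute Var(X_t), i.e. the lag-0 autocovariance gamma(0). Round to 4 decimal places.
\gamma(0) = 5.7098

For an MA(q) process X_t = eps_t + sum_i theta_i eps_{t-i} with
Var(eps_t) = sigma^2, the variance is
  gamma(0) = sigma^2 * (1 + sum_i theta_i^2).
  sum_i theta_i^2 = (-0.038)^2 + (0.639)^2 + (-0.133)^2 = 0.001444 + 0.408321 + 0.017689 = 0.427454.
  gamma(0) = 4 * (1 + 0.427454) = 4 * 1.427454 = 5.709816, which rounds to 5.7098.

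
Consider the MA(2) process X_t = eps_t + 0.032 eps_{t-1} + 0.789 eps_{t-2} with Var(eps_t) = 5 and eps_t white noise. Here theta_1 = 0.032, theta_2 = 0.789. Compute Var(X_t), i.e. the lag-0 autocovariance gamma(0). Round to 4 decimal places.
\gamma(0) = 8.1177

For an MA(q) process X_t = eps_t + sum_i theta_i eps_{t-i} with
Var(eps_t) = sigma^2, the variance is
  gamma(0) = sigma^2 * (1 + sum_i theta_i^2).
  sum_i theta_i^2 = (0.032)^2 + (0.789)^2 = 0.001024 + 0.622521 = 0.623545.
  gamma(0) = 5 * (1 + 0.623545) = 5 * 1.623545 = 8.117725, which rounds to 8.1177.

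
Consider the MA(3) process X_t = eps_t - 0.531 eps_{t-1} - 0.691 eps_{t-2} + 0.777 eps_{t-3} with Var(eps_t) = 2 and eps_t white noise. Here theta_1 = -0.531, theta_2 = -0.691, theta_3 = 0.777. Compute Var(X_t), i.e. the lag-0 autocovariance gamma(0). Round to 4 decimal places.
\gamma(0) = 4.7263

For an MA(q) process X_t = eps_t + sum_i theta_i eps_{t-i} with
Var(eps_t) = sigma^2, the variance is
  gamma(0) = sigma^2 * (1 + sum_i theta_i^2).
  sum_i theta_i^2 = (-0.531)^2 + (-0.691)^2 + (0.777)^2 = 0.281961 + 0.477481 + 0.603729 = 1.363171.
  gamma(0) = 2 * (1 + 1.363171) = 2 * 2.363171 = 4.726342, which rounds to 4.7263.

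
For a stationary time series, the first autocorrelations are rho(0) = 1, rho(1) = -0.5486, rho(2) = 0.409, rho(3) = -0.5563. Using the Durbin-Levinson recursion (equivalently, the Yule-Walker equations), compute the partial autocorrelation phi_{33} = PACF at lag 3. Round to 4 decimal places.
\phi_{33} = -0.4130

The PACF at lag k is phi_{kk}, the last component of the solution
to the Yule-Walker system G_k phi = r_k where
  (G_k)_{ij} = rho(|i - j|), (r_k)_i = rho(i), i,j = 1..k.
Equivalently, Durbin-Levinson gives phi_{kk} iteratively:
  phi_{11} = rho(1)
  phi_{kk} = [rho(k) - sum_{j=1..k-1} phi_{k-1,j} rho(k-j)]
            / [1 - sum_{j=1..k-1} phi_{k-1,j} rho(j)],
  phi_{k,j} = phi_{k-1,j} - phi_{kk} phi_{k-1,k-j},  j = 1..k-1.
Step k = 1:
  phi_11 = rho(1) = -0.5486.
Step k = 2:
  phi_22 = [rho(2) - phi_11 rho(1)] / [1 - phi_11 rho(1)] = [0.409 - (-0.5486)(-0.5486)] / [1 - (-0.5486)(-0.5486)]
         = 0.10803804 / 0.69903804 = 0.154552.
  Update: phi_21 = phi_11 - phi_22 phi_11 = -0.5486 - (0.154552)(-0.5486) = -0.463813.
Step k = 3:
  phi_33 = [rho(3) - phi_21 rho(2) - phi_22 rho(1)] / [1 - phi_21 rho(1) - phi_22 rho(2)]
    numerator   = -0.5563 - (-0.463813)(0.409) - (0.154552)(-0.5486) = -0.2818132
    denominator = 1 - (-0.463813)(-0.5486) - (0.154552)(0.409) = 0.6823405
  phi_33 = -0.2818132 / 0.6823405 = -0.413.
Therefore phi_{33} = -0.4130.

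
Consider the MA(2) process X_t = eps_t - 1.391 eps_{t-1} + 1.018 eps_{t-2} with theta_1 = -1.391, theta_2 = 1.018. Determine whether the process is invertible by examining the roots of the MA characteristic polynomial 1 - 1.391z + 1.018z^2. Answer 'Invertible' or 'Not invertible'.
\text{Not invertible}

The MA(q) characteristic polynomial is P(z) = 1 - 1.391z + 1.018z^2.
Invertibility requires all roots to lie outside the unit circle, i.e. |z| > 1 for every root.
Set 1 + (-1.391) z + (1.018) z^2 = 0, i.e. a z^2 + b z + c = 0 with a = 1.018, b = -1.391, c = 1.
Discriminant D = b^2 - 4ac = (-1.391)^2 - 4*(1.018)*1 = 1.934881 - (4.072) = -2.137119.
D < 0, so the roots are the complex-conjugate pair z = (-b +/- i sqrt(-D)) / (2a) = 0.6832 +/- 0.718i.
For a conjugate pair |z|^2 = z * conj(z) = (product of roots) = c/a = 1/(1.018) = 0.982318, so |z| = sqrt(0.982318) = 0.9911 for both roots.
Moduli of all roots: 0.9911, 0.9911.
All moduli strictly greater than 1? No.
Verdict: Not invertible.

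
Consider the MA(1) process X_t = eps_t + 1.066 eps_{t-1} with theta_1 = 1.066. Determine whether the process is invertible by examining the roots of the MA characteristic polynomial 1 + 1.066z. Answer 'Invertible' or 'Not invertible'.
\text{Not invertible}

The MA(q) characteristic polynomial is P(z) = 1 + 1.066z.
Invertibility requires all roots to lie outside the unit circle, i.e. |z| > 1 for every root.
This is linear in z: 1 + (1.066) z = 0  =>  z = -1/(1.066) = -0.938086,  |z| = 0.938086.
Moduli of all roots: 0.9381.
All moduli strictly greater than 1? No.
Verdict: Not invertible.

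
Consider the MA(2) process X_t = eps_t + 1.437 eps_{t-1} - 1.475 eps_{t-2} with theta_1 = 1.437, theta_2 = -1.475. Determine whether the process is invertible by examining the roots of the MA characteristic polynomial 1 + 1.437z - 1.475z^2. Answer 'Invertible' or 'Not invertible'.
\text{Not invertible}

The MA(q) characteristic polynomial is P(z) = 1 + 1.437z - 1.475z^2.
Invertibility requires all roots to lie outside the unit circle, i.e. |z| > 1 for every root.
Set 1 + (1.437) z + (-1.475) z^2 = 0, i.e. a z^2 + b z + c = 0 with a = -1.475, b = 1.437, c = 1.
Discriminant D = b^2 - 4ac = (1.437)^2 - 4*(-1.475)*1 = 2.064969 - (-5.9) = 7.964969.
D >= 0, so the roots are real: z = (-b +/- sqrt(D)) / (2a) = (-1.437 +/- 2.822228) / (-2.95).
  z_1 = (-1.437 + 2.822228) / (-2.95) = -0.4696,   |z_1| = 0.4696.
  z_2 = (-1.437 - 2.822228) / (-2.95) = 1.4438,   |z_2| = 1.4438.
Moduli of all roots: 0.4696, 1.4438.
All moduli strictly greater than 1? No.
Verdict: Not invertible.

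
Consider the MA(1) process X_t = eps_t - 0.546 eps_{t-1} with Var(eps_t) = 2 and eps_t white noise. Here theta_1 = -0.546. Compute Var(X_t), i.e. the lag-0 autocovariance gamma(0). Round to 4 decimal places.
\gamma(0) = 2.5962

For an MA(q) process X_t = eps_t + sum_i theta_i eps_{t-i} with
Var(eps_t) = sigma^2, the variance is
  gamma(0) = sigma^2 * (1 + sum_i theta_i^2).
  sum_i theta_i^2 = (-0.546)^2 = 0.298116.
  gamma(0) = 2 * (1 + 0.298116) = 2 * 1.298116 = 2.596232, which rounds to 2.5962.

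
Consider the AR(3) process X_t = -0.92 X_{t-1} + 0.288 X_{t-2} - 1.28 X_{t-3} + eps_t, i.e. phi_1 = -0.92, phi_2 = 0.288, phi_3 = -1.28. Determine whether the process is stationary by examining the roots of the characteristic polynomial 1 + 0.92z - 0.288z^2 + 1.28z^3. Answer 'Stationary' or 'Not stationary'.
\text{Not stationary}

The AR(p) characteristic polynomial is P(z) = 1 + 0.92z - 0.288z^2 + 1.28z^3.
Stationarity requires all roots to lie outside the unit circle, i.e. |z| > 1 for every root.
Degree 3: look for a simple real root z0 first, then factor out (1 - z/z0) and solve the remaining quadratic.
Testing z0 = -0.625: P(-0.625) = 1 + (0.92)(-0.625) + (-0.288)(-0.625)^2 + (1.28)(-0.625)^3
  = 1 + (-0.575) + (-0.1125) + (-0.3125) = 0.  So z_0 = -0.625 is a root, |z_0| = 0.625.
Divide out the factor (1 + 1.6 z) = (1 - z/z0) (since 1/z0 = -1.6):
  P(z) = (1 + 1.6 z)(1 + (-0.68) z + (0.8) z^2)
  [check: z-coef -0.68 - (-1.6) = 0.92; z^2-coef 0.8 - (-1.6)(-0.68) = -0.288; z^3-coef -(-1.6)(0.8) = 1.28.]
Remaining roots from the quadratic factor 1 + (-0.68) z + (0.8) z^2:
  Set 1 + (-0.68) z + (0.8) z^2 = 0, i.e. a z^2 + b z + c = 0 with a = 0.8, b = -0.68, c = 1.
  Discriminant D = b^2 - 4ac = (-0.68)^2 - 4*(0.8)*1 = 0.4624 - (3.2) = -2.7376.
  D < 0, so the roots are the complex-conjugate pair z = (-b +/- i sqrt(-D)) / (2a) = 0.425 +/- 1.0341i.
  For a conjugate pair |z|^2 = z * conj(z) = (product of roots) = c/a = 1/(0.8) = 1.25, so |z| = sqrt(1.25) = 1.118 for both roots.
Moduli of all roots: 0.6250, 1.1180, 1.1180.
All moduli strictly greater than 1? No.
Verdict: Not stationary.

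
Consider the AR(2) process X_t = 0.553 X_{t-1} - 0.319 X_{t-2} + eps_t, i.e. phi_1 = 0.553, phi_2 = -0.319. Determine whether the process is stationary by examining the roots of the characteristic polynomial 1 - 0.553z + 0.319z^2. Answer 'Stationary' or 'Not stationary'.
\text{Stationary}

The AR(p) characteristic polynomial is P(z) = 1 - 0.553z + 0.319z^2.
Stationarity requires all roots to lie outside the unit circle, i.e. |z| > 1 for every root.
Set 1 + (-0.553) z + (0.319) z^2 = 0, i.e. a z^2 + b z + c = 0 with a = 0.319, b = -0.553, c = 1.
Discriminant D = b^2 - 4ac = (-0.553)^2 - 4*(0.319)*1 = 0.305809 - (1.276) = -0.970191.
D < 0, so the roots are the complex-conjugate pair z = (-b +/- i sqrt(-D)) / (2a) = 0.8668 +/- 1.5439i.
For a conjugate pair |z|^2 = z * conj(z) = (product of roots) = c/a = 1/(0.319) = 3.134796, so |z| = sqrt(3.134796) = 1.7705 for both roots.
Moduli of all roots: 1.7705, 1.7705.
All moduli strictly greater than 1? Yes.
Verdict: Stationary.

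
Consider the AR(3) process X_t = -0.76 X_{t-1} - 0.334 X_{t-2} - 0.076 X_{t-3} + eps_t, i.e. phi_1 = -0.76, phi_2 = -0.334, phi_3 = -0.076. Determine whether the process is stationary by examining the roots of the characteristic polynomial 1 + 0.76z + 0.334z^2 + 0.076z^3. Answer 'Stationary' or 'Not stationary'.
\text{Stationary}

The AR(p) characteristic polynomial is P(z) = 1 + 0.76z + 0.334z^2 + 0.076z^3.
Stationarity requires all roots to lie outside the unit circle, i.e. |z| > 1 for every root.
Degree 3: look for a simple real root z0 first, then factor out (1 - z/z0) and solve the remaining quadratic.
Testing z0 = -2.5: P(-2.5) = 1 + (0.76)(-2.5) + (0.334)(-2.5)^2 + (0.076)(-2.5)^3
  = 1 + (-1.9) + (2.0875) + (-1.1875) = 0.  So z_0 = -2.5 is a root, |z_0| = 2.5.
Divide out the factor (1 + 0.4 z) = (1 - z/z0) (since 1/z0 = -0.4):
  P(z) = (1 + 0.4 z)(1 + (0.36) z + (0.19) z^2)
  [check: z-coef 0.36 - (-0.4) = 0.76; z^2-coef 0.19 - (-0.4)(0.36) = 0.334; z^3-coef -(-0.4)(0.19) = 0.076.]
Remaining roots from the quadratic factor 1 + (0.36) z + (0.19) z^2:
  Set 1 + (0.36) z + (0.19) z^2 = 0, i.e. a z^2 + b z + c = 0 with a = 0.19, b = 0.36, c = 1.
  Discriminant D = b^2 - 4ac = (0.36)^2 - 4*(0.19)*1 = 0.1296 - (0.76) = -0.6304.
  D < 0, so the roots are the complex-conjugate pair z = (-b +/- i sqrt(-D)) / (2a) = -0.9474 +/- 2.0894i.
  For a conjugate pair |z|^2 = z * conj(z) = (product of roots) = c/a = 1/(0.19) = 5.263158, so |z| = sqrt(5.263158) = 2.2942 for both roots.
Moduli of all roots: 2.5000, 2.2942, 2.2942.
All moduli strictly greater than 1? Yes.
Verdict: Stationary.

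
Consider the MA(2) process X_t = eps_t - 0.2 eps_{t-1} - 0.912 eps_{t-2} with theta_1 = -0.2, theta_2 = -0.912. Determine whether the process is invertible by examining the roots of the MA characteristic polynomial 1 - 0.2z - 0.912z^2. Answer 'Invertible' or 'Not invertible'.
\text{Not invertible}

The MA(q) characteristic polynomial is P(z) = 1 - 0.2z - 0.912z^2.
Invertibility requires all roots to lie outside the unit circle, i.e. |z| > 1 for every root.
Set 1 + (-0.2) z + (-0.912) z^2 = 0, i.e. a z^2 + b z + c = 0 with a = -0.912, b = -0.2, c = 1.
Discriminant D = b^2 - 4ac = (-0.2)^2 - 4*(-0.912)*1 = 0.04 - (-3.648) = 3.688.
D >= 0, so the roots are real: z = (-b +/- sqrt(D)) / (2a) = (0.2 +/- 1.920417) / (-1.824).
  z_1 = (0.2 + 1.920417) / (-1.824) = -1.1625,   |z_1| = 1.1625.
  z_2 = (0.2 - 1.920417) / (-1.824) = 0.9432,   |z_2| = 0.9432.
Moduli of all roots: 1.1625, 0.9432.
All moduli strictly greater than 1? No.
Verdict: Not invertible.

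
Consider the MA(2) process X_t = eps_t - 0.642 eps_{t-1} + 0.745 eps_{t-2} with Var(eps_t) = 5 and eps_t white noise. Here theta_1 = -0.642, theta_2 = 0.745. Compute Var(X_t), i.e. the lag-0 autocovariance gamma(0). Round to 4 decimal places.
\gamma(0) = 9.8359

For an MA(q) process X_t = eps_t + sum_i theta_i eps_{t-i} with
Var(eps_t) = sigma^2, the variance is
  gamma(0) = sigma^2 * (1 + sum_i theta_i^2).
  sum_i theta_i^2 = (-0.642)^2 + (0.745)^2 = 0.412164 + 0.555025 = 0.967189.
  gamma(0) = 5 * (1 + 0.967189) = 5 * 1.967189 = 9.835945, which rounds to 9.8359.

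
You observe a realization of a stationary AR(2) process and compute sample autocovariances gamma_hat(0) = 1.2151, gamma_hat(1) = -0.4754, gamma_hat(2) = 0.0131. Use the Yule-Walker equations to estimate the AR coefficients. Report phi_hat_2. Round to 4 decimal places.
\hat\phi_{2} = -0.1680

The Yule-Walker equations for an AR(p) process read, in matrix form,
  Gamma_p phi = r_p,   with   (Gamma_p)_{ij} = gamma(|i - j|),
                       (r_p)_i = gamma(i),   i,j = 1..p.
Substitute the sample gammas (Toeplitz matrix and right-hand side of size 2):
  Gamma_p = [[1.2151, -0.4754], [-0.4754, 1.2151]]
  r_p     = [-0.4754, 0.0131]
Written out:
  1.2151 phi_1 - 0.4754 phi_2 = -0.4754
  -0.4754 phi_1 + 1.2151 phi_2 = 0.0131
Solve by Cramer's rule:
  det = gamma(0)^2 - gamma(1)^2 = (1.2151)^2 - (-0.4754)^2 = 1.47646801 - 0.22600516 = 1.25046285
  phi_hat_1 = [gamma(1) gamma(0) - gamma(1) gamma(2)] / det = [(-0.4754)(1.2151) - (-0.4754)(0.0131)] / 1.25046285 = -0.5714308 / 1.25046285 = -0.457
  phi_hat_2 = [gamma(0) gamma(2) - gamma(1)^2] / det = [(1.2151)(0.0131) - (-0.4754)^2] / 1.25046285 = -0.21008735 / 1.25046285 = -0.168
So phi_hat = [-0.4570, -0.1680].
Therefore phi_hat_2 = -0.1680.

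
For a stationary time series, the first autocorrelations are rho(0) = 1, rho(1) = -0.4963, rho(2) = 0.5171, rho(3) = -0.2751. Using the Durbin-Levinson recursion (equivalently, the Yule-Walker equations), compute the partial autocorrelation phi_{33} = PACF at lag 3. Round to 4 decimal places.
\phi_{33} = 0.1031

The PACF at lag k is phi_{kk}, the last component of the solution
to the Yule-Walker system G_k phi = r_k where
  (G_k)_{ij} = rho(|i - j|), (r_k)_i = rho(i), i,j = 1..k.
Equivalently, Durbin-Levinson gives phi_{kk} iteratively:
  phi_{11} = rho(1)
  phi_{kk} = [rho(k) - sum_{j=1..k-1} phi_{k-1,j} rho(k-j)]
            / [1 - sum_{j=1..k-1} phi_{k-1,j} rho(j)],
  phi_{k,j} = phi_{k-1,j} - phi_{kk} phi_{k-1,k-j},  j = 1..k-1.
Step k = 1:
  phi_11 = rho(1) = -0.4963.
Step k = 2:
  phi_22 = [rho(2) - phi_11 rho(1)] / [1 - phi_11 rho(1)] = [0.5171 - (-0.4963)(-0.4963)] / [1 - (-0.4963)(-0.4963)]
         = 0.27078631 / 0.75368631 = 0.359283.
  Update: phi_21 = phi_11 - phi_22 phi_11 = -0.4963 - (0.359283)(-0.4963) = -0.317988.
Step k = 3:
  phi_33 = [rho(3) - phi_21 rho(2) - phi_22 rho(1)] / [1 - phi_21 rho(1) - phi_22 rho(2)]
    numerator   = -0.2751 - (-0.317988)(0.5171) - (0.359283)(-0.4963) = 0.06764355
    denominator = 1 - (-0.317988)(-0.4963) - (0.359283)(0.5171) = 0.65639752
  phi_33 = 0.06764355 / 0.65639752 = 0.1031.
Therefore phi_{33} = 0.1031.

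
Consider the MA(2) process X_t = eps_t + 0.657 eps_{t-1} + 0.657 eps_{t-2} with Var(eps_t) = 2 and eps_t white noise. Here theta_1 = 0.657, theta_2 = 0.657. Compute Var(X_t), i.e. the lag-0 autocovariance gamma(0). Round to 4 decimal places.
\gamma(0) = 3.7266

For an MA(q) process X_t = eps_t + sum_i theta_i eps_{t-i} with
Var(eps_t) = sigma^2, the variance is
  gamma(0) = sigma^2 * (1 + sum_i theta_i^2).
  sum_i theta_i^2 = (0.657)^2 + (0.657)^2 = 0.431649 + 0.431649 = 0.863298.
  gamma(0) = 2 * (1 + 0.863298) = 2 * 1.863298 = 3.726596, which rounds to 3.7266.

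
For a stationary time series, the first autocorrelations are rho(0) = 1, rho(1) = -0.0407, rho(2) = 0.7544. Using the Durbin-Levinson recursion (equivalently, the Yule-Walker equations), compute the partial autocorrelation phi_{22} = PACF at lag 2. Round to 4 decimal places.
\phi_{22} = 0.7540

The PACF at lag k is phi_{kk}, the last component of the solution
to the Yule-Walker system G_k phi = r_k where
  (G_k)_{ij} = rho(|i - j|), (r_k)_i = rho(i), i,j = 1..k.
Equivalently, Durbin-Levinson gives phi_{kk} iteratively:
  phi_{11} = rho(1)
  phi_{kk} = [rho(k) - sum_{j=1..k-1} phi_{k-1,j} rho(k-j)]
            / [1 - sum_{j=1..k-1} phi_{k-1,j} rho(j)],
  phi_{k,j} = phi_{k-1,j} - phi_{kk} phi_{k-1,k-j},  j = 1..k-1.
Step k = 1:
  phi_11 = rho(1) = -0.0407.
Step k = 2:
  phi_22 = [rho(2) - phi_11 rho(1)] / [1 - phi_11 rho(1)] = [0.7544 - (-0.0407)(-0.0407)] / [1 - (-0.0407)(-0.0407)]
         = 0.75274351 / 0.99834351 = 0.754.
Therefore phi_{22} = 0.7540.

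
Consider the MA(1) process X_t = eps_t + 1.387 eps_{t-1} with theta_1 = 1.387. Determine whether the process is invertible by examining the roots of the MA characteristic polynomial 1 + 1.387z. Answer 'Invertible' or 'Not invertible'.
\text{Not invertible}

The MA(q) characteristic polynomial is P(z) = 1 + 1.387z.
Invertibility requires all roots to lie outside the unit circle, i.e. |z| > 1 for every root.
This is linear in z: 1 + (1.387) z = 0  =>  z = -1/(1.387) = -0.720981,  |z| = 0.720981.
Moduli of all roots: 0.7210.
All moduli strictly greater than 1? No.
Verdict: Not invertible.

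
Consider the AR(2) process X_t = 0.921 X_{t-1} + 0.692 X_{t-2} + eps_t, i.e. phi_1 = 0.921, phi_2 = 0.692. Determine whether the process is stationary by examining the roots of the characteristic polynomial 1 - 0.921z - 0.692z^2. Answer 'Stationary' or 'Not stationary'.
\text{Not stationary}

The AR(p) characteristic polynomial is P(z) = 1 - 0.921z - 0.692z^2.
Stationarity requires all roots to lie outside the unit circle, i.e. |z| > 1 for every root.
Set 1 + (-0.921) z + (-0.692) z^2 = 0, i.e. a z^2 + b z + c = 0 with a = -0.692, b = -0.921, c = 1.
Discriminant D = b^2 - 4ac = (-0.921)^2 - 4*(-0.692)*1 = 0.848241 - (-2.768) = 3.616241.
D >= 0, so the roots are real: z = (-b +/- sqrt(D)) / (2a) = (0.921 +/- 1.901642) / (-1.384).
  z_1 = (0.921 + 1.901642) / (-1.384) = -2.0395,   |z_1| = 2.0395.
  z_2 = (0.921 - 1.901642) / (-1.384) = 0.7086,   |z_2| = 0.7086.
Moduli of all roots: 2.0395, 0.7086.
All moduli strictly greater than 1? No.
Verdict: Not stationary.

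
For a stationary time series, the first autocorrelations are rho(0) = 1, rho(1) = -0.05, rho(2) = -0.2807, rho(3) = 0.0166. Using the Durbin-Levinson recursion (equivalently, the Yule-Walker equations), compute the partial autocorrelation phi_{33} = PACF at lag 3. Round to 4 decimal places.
\phi_{33} = -0.0170

The PACF at lag k is phi_{kk}, the last component of the solution
to the Yule-Walker system G_k phi = r_k where
  (G_k)_{ij} = rho(|i - j|), (r_k)_i = rho(i), i,j = 1..k.
Equivalently, Durbin-Levinson gives phi_{kk} iteratively:
  phi_{11} = rho(1)
  phi_{kk} = [rho(k) - sum_{j=1..k-1} phi_{k-1,j} rho(k-j)]
            / [1 - sum_{j=1..k-1} phi_{k-1,j} rho(j)],
  phi_{k,j} = phi_{k-1,j} - phi_{kk} phi_{k-1,k-j},  j = 1..k-1.
Step k = 1:
  phi_11 = rho(1) = -0.05.
Step k = 2:
  phi_22 = [rho(2) - phi_11 rho(1)] / [1 - phi_11 rho(1)] = [-0.2807 - (-0.05)(-0.05)] / [1 - (-0.05)(-0.05)]
         = -0.2832 / 0.9975 = -0.28391.
  Update: phi_21 = phi_11 - phi_22 phi_11 = -0.05 - (-0.28391)(-0.05) = -0.064195.
Step k = 3:
  phi_33 = [rho(3) - phi_21 rho(2) - phi_22 rho(1)] / [1 - phi_21 rho(1) - phi_22 rho(2)]
    numerator   = 0.0166 - (-0.064195)(-0.2807) - (-0.28391)(-0.05) = -0.01561516
    denominator = 1 - (-0.064195)(-0.05) - (-0.28391)(-0.2807) = 0.91709675
  phi_33 = -0.01561516 / 0.91709675 = -0.017.
Therefore phi_{33} = -0.0170.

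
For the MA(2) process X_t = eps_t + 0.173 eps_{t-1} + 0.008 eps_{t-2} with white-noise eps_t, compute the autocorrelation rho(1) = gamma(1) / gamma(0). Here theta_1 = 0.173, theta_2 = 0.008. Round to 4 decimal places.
\rho(1) = 0.1693

For an MA(q) process with theta_0 = 1, the autocovariance is
  gamma(k) = sigma^2 * sum_{i=0..q-k} theta_i * theta_{i+k},
and rho(k) = gamma(k) / gamma(0). Sigma^2 cancels.
  numerator   = (1)*(0.173) + (0.173)*(0.008) = 0.174384.
  denominator = (1)^2 + (0.173)^2 + (0.008)^2 = 1.029993.
  rho(1) = 0.174384 / 1.029993 = 0.1693.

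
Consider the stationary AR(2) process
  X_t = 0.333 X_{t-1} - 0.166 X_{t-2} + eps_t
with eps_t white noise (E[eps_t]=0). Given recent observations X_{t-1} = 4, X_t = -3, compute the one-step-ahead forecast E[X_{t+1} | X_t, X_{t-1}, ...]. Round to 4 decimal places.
E[X_{t+1} \mid \mathcal F_t] = -1.6630

For an AR(p) model X_t = c + sum_i phi_i X_{t-i} + eps_t, the
one-step-ahead conditional mean is
  E[X_{t+1} | X_t, ...] = c + sum_i phi_i X_{t+1-i}.
Substitute known values:
  E[X_{t+1} | ...] = (0.333) * (-3) + (-0.166) * (4)
                   = -1.6630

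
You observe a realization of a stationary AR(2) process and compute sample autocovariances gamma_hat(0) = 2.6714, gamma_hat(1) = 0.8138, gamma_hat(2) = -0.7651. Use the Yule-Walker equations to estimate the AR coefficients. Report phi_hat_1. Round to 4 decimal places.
\hat\phi_{1} = 0.4320

The Yule-Walker equations for an AR(p) process read, in matrix form,
  Gamma_p phi = r_p,   with   (Gamma_p)_{ij} = gamma(|i - j|),
                       (r_p)_i = gamma(i),   i,j = 1..p.
Substitute the sample gammas (Toeplitz matrix and right-hand side of size 2):
  Gamma_p = [[2.6714, 0.8138], [0.8138, 2.6714]]
  r_p     = [0.8138, -0.7651]
Written out:
  2.6714 phi_1 + 0.8138 phi_2 = 0.8138
  0.8138 phi_1 + 2.6714 phi_2 = -0.7651
Solve by Cramer's rule:
  det = gamma(0)^2 - gamma(1)^2 = (2.6714)^2 - (0.8138)^2 = 7.13637796 - 0.66227044 = 6.47410752
  phi_hat_1 = [gamma(1) gamma(0) - gamma(1) gamma(2)] / det = [(0.8138)(2.6714) - (0.8138)(-0.7651)] / 6.47410752 = 2.7966237 / 6.47410752 = 0.432
  phi_hat_2 = [gamma(0) gamma(2) - gamma(1)^2] / det = [(2.6714)(-0.7651) - (0.8138)^2] / 6.47410752 = -2.70615858 / 6.47410752 = -0.418
So phi_hat = [0.4320, -0.4180].
Therefore phi_hat_1 = 0.4320.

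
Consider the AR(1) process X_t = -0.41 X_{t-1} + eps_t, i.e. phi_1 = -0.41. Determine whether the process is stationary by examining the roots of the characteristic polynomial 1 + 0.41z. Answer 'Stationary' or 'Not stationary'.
\text{Stationary}

The AR(p) characteristic polynomial is P(z) = 1 + 0.41z.
Stationarity requires all roots to lie outside the unit circle, i.e. |z| > 1 for every root.
This is linear in z: 1 + (0.41) z = 0  =>  z = -1/(0.41) = -2.439024,  |z| = 2.439024.
Moduli of all roots: 2.4390.
All moduli strictly greater than 1? Yes.
Verdict: Stationary.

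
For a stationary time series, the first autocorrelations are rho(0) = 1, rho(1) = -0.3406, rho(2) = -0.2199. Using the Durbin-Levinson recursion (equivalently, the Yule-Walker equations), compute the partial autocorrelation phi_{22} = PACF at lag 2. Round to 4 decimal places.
\phi_{22} = -0.3800

The PACF at lag k is phi_{kk}, the last component of the solution
to the Yule-Walker system G_k phi = r_k where
  (G_k)_{ij} = rho(|i - j|), (r_k)_i = rho(i), i,j = 1..k.
Equivalently, Durbin-Levinson gives phi_{kk} iteratively:
  phi_{11} = rho(1)
  phi_{kk} = [rho(k) - sum_{j=1..k-1} phi_{k-1,j} rho(k-j)]
            / [1 - sum_{j=1..k-1} phi_{k-1,j} rho(j)],
  phi_{k,j} = phi_{k-1,j} - phi_{kk} phi_{k-1,k-j},  j = 1..k-1.
Step k = 1:
  phi_11 = rho(1) = -0.3406.
Step k = 2:
  phi_22 = [rho(2) - phi_11 rho(1)] / [1 - phi_11 rho(1)] = [-0.2199 - (-0.3406)(-0.3406)] / [1 - (-0.3406)(-0.3406)]
         = -0.33590836 / 0.88399164 = -0.38.
Therefore phi_{22} = -0.3800.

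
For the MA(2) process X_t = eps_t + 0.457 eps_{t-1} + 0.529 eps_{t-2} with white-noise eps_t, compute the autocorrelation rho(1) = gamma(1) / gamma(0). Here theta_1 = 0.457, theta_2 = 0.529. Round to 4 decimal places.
\rho(1) = 0.4694

For an MA(q) process with theta_0 = 1, the autocovariance is
  gamma(k) = sigma^2 * sum_{i=0..q-k} theta_i * theta_{i+k},
and rho(k) = gamma(k) / gamma(0). Sigma^2 cancels.
  numerator   = (1)*(0.457) + (0.457)*(0.529) = 0.698753.
  denominator = (1)^2 + (0.457)^2 + (0.529)^2 = 1.48869.
  rho(1) = 0.698753 / 1.48869 = 0.4694.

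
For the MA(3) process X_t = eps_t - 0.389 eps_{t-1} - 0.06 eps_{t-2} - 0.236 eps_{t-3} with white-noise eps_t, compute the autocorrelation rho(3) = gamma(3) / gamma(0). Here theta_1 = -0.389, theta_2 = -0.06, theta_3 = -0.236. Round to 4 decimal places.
\rho(3) = -0.1949

For an MA(q) process with theta_0 = 1, the autocovariance is
  gamma(k) = sigma^2 * sum_{i=0..q-k} theta_i * theta_{i+k},
and rho(k) = gamma(k) / gamma(0). Sigma^2 cancels.
  numerator   = (1)*(-0.236) = -0.236.
  denominator = (1)^2 + (-0.389)^2 + (-0.06)^2 + (-0.236)^2 = 1.210617.
  rho(3) = -0.236 / 1.210617 = -0.1949.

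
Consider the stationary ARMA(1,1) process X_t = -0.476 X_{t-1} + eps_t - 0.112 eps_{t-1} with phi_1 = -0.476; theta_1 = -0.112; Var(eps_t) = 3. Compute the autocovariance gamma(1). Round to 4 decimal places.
\gamma(1) = -2.4024

Multiply the model equation by X_{t-k} and take expectations. With theta_0 = psi_0 = 1 and psi_j the MA(infinity) weights, this gives
  gamma(k) - sum_i phi_i gamma(k-i) = c_k,
  c_k = sigma^2 * sum_{j=k..q} theta_j psi_{j-k}   (c_k = 0 for k > q),
using gamma(-m) = gamma(m).
psi-weights needed (psi_j = theta_j + sum_i phi_i psi_{j-i}):
  psi_1 = theta_1 + phi_1 = -0.112 + (-0.476) = -0.588
Right-hand sides:
  c_0 = sigma^2 (1 + theta_1 psi_1) = 3 * (1 + (-0.112)(-0.588)) = 3 * 1.065856 = 3.197568
  c_1 = sigma^2 theta_1 = 3 * (-0.112) = -0.336
  c_2 = 0
Equations for k = 0 and k = 1 (AR order 1):
  gamma(0) = phi_1 gamma(1) + c_0
  gamma(1) = phi_1 gamma(0) + c_1
Substituting the second into the first: gamma(0) (1 - phi_1^2) = c_0 + phi_1 c_1, so
  gamma(0) = (c_0 + phi_1 c_1) / (1 - phi_1^2) = (3.197568 + (-0.476)(-0.336)) / (1 - (-0.476)^2) = 3.357504 / 0.773424 = 4.341091.
  gamma(1) = phi_1 gamma(0) + c_1 = (-0.476)(4.341091) + (-0.336) = -2.402359.
Therefore gamma(1) = -2.4024 (to 4 decimal places).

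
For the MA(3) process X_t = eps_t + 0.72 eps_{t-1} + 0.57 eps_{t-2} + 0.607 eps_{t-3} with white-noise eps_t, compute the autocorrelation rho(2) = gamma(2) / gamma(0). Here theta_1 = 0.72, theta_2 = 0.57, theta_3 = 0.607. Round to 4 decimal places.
\rho(2) = 0.4553

For an MA(q) process with theta_0 = 1, the autocovariance is
  gamma(k) = sigma^2 * sum_{i=0..q-k} theta_i * theta_{i+k},
and rho(k) = gamma(k) / gamma(0). Sigma^2 cancels.
  numerator   = (1)*(0.57) + (0.72)*(0.607) = 1.00704.
  denominator = (1)^2 + (0.72)^2 + (0.57)^2 + (0.607)^2 = 2.211749.
  rho(2) = 1.00704 / 2.211749 = 0.4553.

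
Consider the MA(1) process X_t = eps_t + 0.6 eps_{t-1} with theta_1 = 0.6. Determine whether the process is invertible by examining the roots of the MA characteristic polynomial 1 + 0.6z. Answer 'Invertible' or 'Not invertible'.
\text{Invertible}

The MA(q) characteristic polynomial is P(z) = 1 + 0.6z.
Invertibility requires all roots to lie outside the unit circle, i.e. |z| > 1 for every root.
This is linear in z: 1 + (0.6) z = 0  =>  z = -1/(0.6) = -1.666667,  |z| = 1.666667.
Moduli of all roots: 1.6667.
All moduli strictly greater than 1? Yes.
Verdict: Invertible.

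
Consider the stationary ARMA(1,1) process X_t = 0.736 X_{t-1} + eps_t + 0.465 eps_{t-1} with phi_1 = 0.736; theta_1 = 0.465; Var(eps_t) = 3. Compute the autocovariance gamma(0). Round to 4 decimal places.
\gamma(0) = 12.4418

Multiply the model equation by X_{t-k} and take expectations. With theta_0 = psi_0 = 1 and psi_j the MA(infinity) weights, this gives
  gamma(k) - sum_i phi_i gamma(k-i) = c_k,
  c_k = sigma^2 * sum_{j=k..q} theta_j psi_{j-k}   (c_k = 0 for k > q),
using gamma(-m) = gamma(m).
psi-weights needed (psi_j = theta_j + sum_i phi_i psi_{j-i}):
  psi_1 = theta_1 + phi_1 = 0.465 + (0.736) = 1.201
Right-hand sides:
  c_0 = sigma^2 (1 + theta_1 psi_1) = 3 * (1 + (0.465)(1.201)) = 3 * 1.558465 = 4.675395
  c_1 = sigma^2 theta_1 = 3 * (0.465) = 1.395
  c_2 = 0
Equations for k = 0 and k = 1 (AR order 1):
  gamma(0) = phi_1 gamma(1) + c_0
  gamma(1) = phi_1 gamma(0) + c_1
Substituting the second into the first: gamma(0) (1 - phi_1^2) = c_0 + phi_1 c_1, so
  gamma(0) = (c_0 + phi_1 c_1) / (1 - phi_1^2) = (4.675395 + (0.736)(1.395)) / (1 - (0.736)^2) = 5.702115 / 0.458304 = 12.441774.
Therefore gamma(0) = 12.4418 (to 4 decimal places).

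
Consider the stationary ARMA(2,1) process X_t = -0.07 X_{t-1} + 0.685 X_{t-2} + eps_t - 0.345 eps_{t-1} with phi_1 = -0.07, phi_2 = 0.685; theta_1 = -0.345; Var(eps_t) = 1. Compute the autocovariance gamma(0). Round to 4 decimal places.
\gamma(0) = 2.5217

Multiply the model equation by X_{t-k} and take expectations. With theta_0 = psi_0 = 1 and psi_j the MA(infinity) weights, this gives
  gamma(k) - sum_i phi_i gamma(k-i) = c_k,
  c_k = sigma^2 * sum_{j=k..q} theta_j psi_{j-k}   (c_k = 0 for k > q),
using gamma(-m) = gamma(m).
psi-weights needed (psi_j = theta_j + sum_i phi_i psi_{j-i}):
  psi_1 = theta_1 + phi_1 = -0.345 + (-0.07) = -0.415
Right-hand sides:
  c_0 = sigma^2 (1 + theta_1 psi_1) = 1 * (1 + (-0.345)(-0.415)) = 1 * 1.143175 = 1.143175
  c_1 = sigma^2 theta_1 = 1 * (-0.345) = -0.345
  c_2 = 0
Equations for k = 0, 1, 2 (AR order 2, c_2 = 0):
  (E0) gamma(0) = phi_1 gamma(1) + phi_2 gamma(2) + c_0
  (E1) gamma(1) = phi_1 gamma(0) + phi_2 gamma(1) + c_1
  (E2) gamma(2) = phi_1 gamma(1) + phi_2 gamma(0)
From (E1): gamma(1) = A gamma(0) + B with
  A = phi_1 / (1 - phi_2) = -0.07 / 0.315 = -0.222222,   B = c_1 / (1 - phi_2) = -0.345 / 0.315 = -1.095238.
Insert (E2) into (E0): gamma(0) (1 - phi_2^2) = phi_1 (1 + phi_2) gamma(1) + c_0.
  phi_1 (1 + phi_2) = (-0.07)(1.685) = -0.11795,   1 - phi_2^2 = 0.530775.
Replace gamma(1) by A gamma(0) + B and collect gamma(0):
  gamma(0) [0.530775 - (-0.11795)(-0.222222)] = (-0.11795)(-1.095238) + 1.143175
  gamma(0) * 0.504564 = 1.272358
  gamma(0) = 1.272358 / 0.504564 = 2.521699.
Therefore gamma(0) = 2.5217 (to 4 decimal places).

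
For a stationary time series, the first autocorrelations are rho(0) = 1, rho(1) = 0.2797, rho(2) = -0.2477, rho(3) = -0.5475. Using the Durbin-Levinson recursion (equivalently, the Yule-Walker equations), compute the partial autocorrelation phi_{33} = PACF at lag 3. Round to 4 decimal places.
\phi_{33} = -0.4399

The PACF at lag k is phi_{kk}, the last component of the solution
to the Yule-Walker system G_k phi = r_k where
  (G_k)_{ij} = rho(|i - j|), (r_k)_i = rho(i), i,j = 1..k.
Equivalently, Durbin-Levinson gives phi_{kk} iteratively:
  phi_{11} = rho(1)
  phi_{kk} = [rho(k) - sum_{j=1..k-1} phi_{k-1,j} rho(k-j)]
            / [1 - sum_{j=1..k-1} phi_{k-1,j} rho(j)],
  phi_{k,j} = phi_{k-1,j} - phi_{kk} phi_{k-1,k-j},  j = 1..k-1.
Step k = 1:
  phi_11 = rho(1) = 0.2797.
Step k = 2:
  phi_22 = [rho(2) - phi_11 rho(1)] / [1 - phi_11 rho(1)] = [-0.2477 - (0.2797)(0.2797)] / [1 - (0.2797)(0.2797)]
         = -0.32593209 / 0.92176791 = -0.353595.
  Update: phi_21 = phi_11 - phi_22 phi_11 = 0.2797 - (-0.353595)(0.2797) = 0.3786.
Step k = 3:
  phi_33 = [rho(3) - phi_21 rho(2) - phi_22 rho(1)] / [1 - phi_21 rho(1) - phi_22 rho(2)]
    numerator   = -0.5475 - (0.3786)(-0.2477) - (-0.353595)(0.2797) = -0.35482029
    denominator = 1 - (0.3786)(0.2797) - (-0.353595)(-0.2477) = 0.80652011
  phi_33 = -0.35482029 / 0.80652011 = -0.4399.
Therefore phi_{33} = -0.4399.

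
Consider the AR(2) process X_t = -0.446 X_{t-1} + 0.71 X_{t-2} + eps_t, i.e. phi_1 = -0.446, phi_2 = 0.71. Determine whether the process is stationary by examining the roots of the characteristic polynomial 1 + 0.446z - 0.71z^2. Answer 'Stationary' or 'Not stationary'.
\text{Not stationary}

The AR(p) characteristic polynomial is P(z) = 1 + 0.446z - 0.71z^2.
Stationarity requires all roots to lie outside the unit circle, i.e. |z| > 1 for every root.
Set 1 + (0.446) z + (-0.71) z^2 = 0, i.e. a z^2 + b z + c = 0 with a = -0.71, b = 0.446, c = 1.
Discriminant D = b^2 - 4ac = (0.446)^2 - 4*(-0.71)*1 = 0.198916 - (-2.84) = 3.038916.
D >= 0, so the roots are real: z = (-b +/- sqrt(D)) / (2a) = (-0.446 +/- 1.743249) / (-1.42).
  z_1 = (-0.446 + 1.743249) / (-1.42) = -0.9136,   |z_1| = 0.9136.
  z_2 = (-0.446 - 1.743249) / (-1.42) = 1.5417,   |z_2| = 1.5417.
Moduli of all roots: 0.9136, 1.5417.
All moduli strictly greater than 1? No.
Verdict: Not stationary.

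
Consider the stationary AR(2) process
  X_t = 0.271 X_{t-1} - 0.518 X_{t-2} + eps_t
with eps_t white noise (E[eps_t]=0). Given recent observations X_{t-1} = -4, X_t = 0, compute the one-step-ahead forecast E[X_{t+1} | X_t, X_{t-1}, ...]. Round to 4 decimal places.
E[X_{t+1} \mid \mathcal F_t] = 2.0720

For an AR(p) model X_t = c + sum_i phi_i X_{t-i} + eps_t, the
one-step-ahead conditional mean is
  E[X_{t+1} | X_t, ...] = c + sum_i phi_i X_{t+1-i}.
Substitute known values:
  E[X_{t+1} | ...] = (0.271) * (0) + (-0.518) * (-4)
                   = 2.0720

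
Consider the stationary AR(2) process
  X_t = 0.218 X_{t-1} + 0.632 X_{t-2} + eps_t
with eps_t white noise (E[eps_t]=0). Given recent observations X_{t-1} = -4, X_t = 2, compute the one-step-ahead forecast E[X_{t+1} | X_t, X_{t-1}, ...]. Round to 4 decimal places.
E[X_{t+1} \mid \mathcal F_t] = -2.0920

For an AR(p) model X_t = c + sum_i phi_i X_{t-i} + eps_t, the
one-step-ahead conditional mean is
  E[X_{t+1} | X_t, ...] = c + sum_i phi_i X_{t+1-i}.
Substitute known values:
  E[X_{t+1} | ...] = (0.218) * (2) + (0.632) * (-4)
                   = -2.0920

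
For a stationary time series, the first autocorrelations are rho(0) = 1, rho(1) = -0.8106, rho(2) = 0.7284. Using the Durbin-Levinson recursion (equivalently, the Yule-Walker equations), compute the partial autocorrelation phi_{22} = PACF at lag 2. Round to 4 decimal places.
\phi_{22} = 0.2080

The PACF at lag k is phi_{kk}, the last component of the solution
to the Yule-Walker system G_k phi = r_k where
  (G_k)_{ij} = rho(|i - j|), (r_k)_i = rho(i), i,j = 1..k.
Equivalently, Durbin-Levinson gives phi_{kk} iteratively:
  phi_{11} = rho(1)
  phi_{kk} = [rho(k) - sum_{j=1..k-1} phi_{k-1,j} rho(k-j)]
            / [1 - sum_{j=1..k-1} phi_{k-1,j} rho(j)],
  phi_{k,j} = phi_{k-1,j} - phi_{kk} phi_{k-1,k-j},  j = 1..k-1.
Step k = 1:
  phi_11 = rho(1) = -0.8106.
Step k = 2:
  phi_22 = [rho(2) - phi_11 rho(1)] / [1 - phi_11 rho(1)] = [0.7284 - (-0.8106)(-0.8106)] / [1 - (-0.8106)(-0.8106)]
         = 0.07132764 / 0.34292764 = 0.208.
Therefore phi_{22} = 0.2080.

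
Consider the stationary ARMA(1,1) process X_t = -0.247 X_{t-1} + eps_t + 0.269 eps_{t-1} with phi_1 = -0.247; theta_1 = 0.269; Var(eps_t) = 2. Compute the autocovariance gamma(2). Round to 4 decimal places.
\gamma(2) = -0.0108

Multiply the model equation by X_{t-k} and take expectations. With theta_0 = psi_0 = 1 and psi_j the MA(infinity) weights, this gives
  gamma(k) - sum_i phi_i gamma(k-i) = c_k,
  c_k = sigma^2 * sum_{j=k..q} theta_j psi_{j-k}   (c_k = 0 for k > q),
using gamma(-m) = gamma(m).
psi-weights needed (psi_j = theta_j + sum_i phi_i psi_{j-i}):
  psi_1 = theta_1 + phi_1 = 0.269 + (-0.247) = 0.022
Right-hand sides:
  c_0 = sigma^2 (1 + theta_1 psi_1) = 2 * (1 + (0.269)(0.022)) = 2 * 1.005918 = 2.011836
  c_1 = sigma^2 theta_1 = 2 * (0.269) = 0.538
  c_2 = 0
Equations for k = 0 and k = 1 (AR order 1):
  gamma(0) = phi_1 gamma(1) + c_0
  gamma(1) = phi_1 gamma(0) + c_1
Substituting the second into the first: gamma(0) (1 - phi_1^2) = c_0 + phi_1 c_1, so
  gamma(0) = (c_0 + phi_1 c_1) / (1 - phi_1^2) = (2.011836 + (-0.247)(0.538)) / (1 - (-0.247)^2) = 1.87895 / 0.938991 = 2.001031.
  gamma(1) = phi_1 gamma(0) + c_1 = (-0.247)(2.001031) + (0.538) = 0.043745.
For k = 2 (> q): gamma(2) = phi_1 gamma(1) = (-0.247)(0.043745) = -0.010805.
Therefore gamma(2) = -0.0108 (to 4 decimal places).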